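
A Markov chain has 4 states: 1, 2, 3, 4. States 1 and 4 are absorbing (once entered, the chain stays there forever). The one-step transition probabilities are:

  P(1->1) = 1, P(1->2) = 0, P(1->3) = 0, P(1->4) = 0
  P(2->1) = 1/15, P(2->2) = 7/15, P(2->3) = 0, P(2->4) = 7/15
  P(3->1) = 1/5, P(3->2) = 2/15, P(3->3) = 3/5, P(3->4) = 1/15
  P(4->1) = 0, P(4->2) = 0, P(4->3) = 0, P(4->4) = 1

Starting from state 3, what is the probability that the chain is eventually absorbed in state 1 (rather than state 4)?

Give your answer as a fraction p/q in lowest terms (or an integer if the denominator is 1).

Let a_i = P(absorbed in 1 | start in state i).
Boundary conditions: a_1 = 1, a_4 = 0.
For each transient state i, a_i = sum_j P(i->j) * a_j:
  a_2 = 1/15*a_1 + 7/15*a_2 + 0*a_3 + 7/15*a_4
  a_3 = 1/5*a_1 + 2/15*a_2 + 3/5*a_3 + 1/15*a_4

Substituting a_1 = 1 and a_4 = 0, rearrange to (I - Q) a = r where r[i] = P(i -> 1):
  [8/15, 0] . (a_2, a_3) = 1/15
  [-2/15, 2/5] . (a_2, a_3) = 1/5

Solving yields:
  a_2 = 1/8
  a_3 = 13/24

Starting state is 3, so the absorption probability is a_3 = 13/24.

Answer: 13/24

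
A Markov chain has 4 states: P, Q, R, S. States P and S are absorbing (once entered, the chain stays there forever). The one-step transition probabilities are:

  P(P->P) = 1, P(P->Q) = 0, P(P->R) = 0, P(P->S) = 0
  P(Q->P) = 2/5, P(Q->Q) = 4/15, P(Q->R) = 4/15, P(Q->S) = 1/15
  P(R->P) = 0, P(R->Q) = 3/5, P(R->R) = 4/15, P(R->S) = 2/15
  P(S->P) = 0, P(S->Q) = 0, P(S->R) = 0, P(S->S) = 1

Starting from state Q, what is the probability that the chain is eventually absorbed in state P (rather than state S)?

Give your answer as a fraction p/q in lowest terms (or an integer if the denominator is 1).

Answer: 66/85

Derivation:
Let a_i = P(absorbed in P | start in state i).
Boundary conditions: a_P = 1, a_S = 0.
For each transient state i, a_i = sum_j P(i->j) * a_j:
  a_Q = 2/5*a_P + 4/15*a_Q + 4/15*a_R + 1/15*a_S
  a_R = 0*a_P + 3/5*a_Q + 4/15*a_R + 2/15*a_S

Substituting a_P = 1 and a_S = 0, rearrange to (I - Q) a = r where r[i] = P(i -> P):
  [11/15, -4/15] . (a_Q, a_R) = 2/5
  [-3/5, 11/15] . (a_Q, a_R) = 0

Solving yields:
  a_Q = 66/85
  a_R = 54/85

Starting state is Q, so the absorption probability is a_Q = 66/85.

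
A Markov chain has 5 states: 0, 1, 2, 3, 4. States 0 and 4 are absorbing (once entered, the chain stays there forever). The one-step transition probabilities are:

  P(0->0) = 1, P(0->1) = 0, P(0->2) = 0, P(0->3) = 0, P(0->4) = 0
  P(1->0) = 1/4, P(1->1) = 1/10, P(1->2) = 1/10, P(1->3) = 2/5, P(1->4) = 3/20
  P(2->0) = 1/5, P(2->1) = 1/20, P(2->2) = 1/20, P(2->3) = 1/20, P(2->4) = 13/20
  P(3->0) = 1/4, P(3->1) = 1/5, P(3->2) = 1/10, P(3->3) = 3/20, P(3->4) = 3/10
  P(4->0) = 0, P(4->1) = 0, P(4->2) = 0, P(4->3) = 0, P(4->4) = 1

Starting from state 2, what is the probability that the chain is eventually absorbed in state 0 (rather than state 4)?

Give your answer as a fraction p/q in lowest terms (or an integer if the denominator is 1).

Let a_i = P(absorbed in 0 | start in state i).
Boundary conditions: a_0 = 1, a_4 = 0.
For each transient state i, a_i = sum_j P(i->j) * a_j:
  a_1 = 1/4*a_0 + 1/10*a_1 + 1/10*a_2 + 2/5*a_3 + 3/20*a_4
  a_2 = 1/5*a_0 + 1/20*a_1 + 1/20*a_2 + 1/20*a_3 + 13/20*a_4
  a_3 = 1/4*a_0 + 1/5*a_1 + 1/10*a_2 + 3/20*a_3 + 3/10*a_4

Substituting a_0 = 1 and a_4 = 0, rearrange to (I - Q) a = r where r[i] = P(i -> 0):
  [9/10, -1/10, -2/5] . (a_1, a_2, a_3) = 1/4
  [-1/20, 19/20, -1/20] . (a_1, a_2, a_3) = 1/5
  [-1/5, -1/10, 17/20] . (a_1, a_2, a_3) = 1/4

Solving yields:
  a_1 = 2575/5112
  a_2 = 1331/5112
  a_3 = 1133/2556

Starting state is 2, so the absorption probability is a_2 = 1331/5112.

Answer: 1331/5112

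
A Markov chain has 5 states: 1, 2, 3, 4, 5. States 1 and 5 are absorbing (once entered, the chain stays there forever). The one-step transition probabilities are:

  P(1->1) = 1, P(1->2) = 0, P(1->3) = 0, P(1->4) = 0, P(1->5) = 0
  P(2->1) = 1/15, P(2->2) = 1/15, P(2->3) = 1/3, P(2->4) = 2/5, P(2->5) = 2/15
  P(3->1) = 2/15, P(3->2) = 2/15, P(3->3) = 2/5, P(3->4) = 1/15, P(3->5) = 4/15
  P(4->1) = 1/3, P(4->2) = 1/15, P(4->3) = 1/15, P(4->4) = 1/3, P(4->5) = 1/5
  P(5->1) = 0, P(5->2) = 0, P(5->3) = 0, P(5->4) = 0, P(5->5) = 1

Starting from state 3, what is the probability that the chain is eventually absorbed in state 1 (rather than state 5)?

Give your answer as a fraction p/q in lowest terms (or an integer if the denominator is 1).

Answer: 419/1075

Derivation:
Let a_i = P(absorbed in 1 | start in state i).
Boundary conditions: a_1 = 1, a_5 = 0.
For each transient state i, a_i = sum_j P(i->j) * a_j:
  a_2 = 1/15*a_1 + 1/15*a_2 + 1/3*a_3 + 2/5*a_4 + 2/15*a_5
  a_3 = 2/15*a_1 + 2/15*a_2 + 2/5*a_3 + 1/15*a_4 + 4/15*a_5
  a_4 = 1/3*a_1 + 1/15*a_2 + 1/15*a_3 + 1/3*a_4 + 1/5*a_5

Substituting a_1 = 1 and a_5 = 0, rearrange to (I - Q) a = r where r[i] = P(i -> 1):
  [14/15, -1/3, -2/5] . (a_2, a_3, a_4) = 1/15
  [-2/15, 3/5, -1/15] . (a_2, a_3, a_4) = 2/15
  [-1/15, -1/15, 2/3] . (a_2, a_3, a_4) = 1/3

Solving yields:
  a_2 = 496/1075
  a_3 = 419/1075
  a_4 = 629/1075

Starting state is 3, so the absorption probability is a_3 = 419/1075.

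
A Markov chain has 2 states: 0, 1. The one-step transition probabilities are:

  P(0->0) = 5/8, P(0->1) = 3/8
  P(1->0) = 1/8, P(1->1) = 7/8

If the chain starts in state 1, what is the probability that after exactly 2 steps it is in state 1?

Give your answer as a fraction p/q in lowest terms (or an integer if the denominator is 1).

Computing P^2 by repeated multiplication:
P^1 =
  0: [5/8, 3/8]
  1: [1/8, 7/8]
P^2 =
  0: [7/16, 9/16]
  1: [3/16, 13/16]

(P^2)[1 -> 1] = 13/16

Answer: 13/16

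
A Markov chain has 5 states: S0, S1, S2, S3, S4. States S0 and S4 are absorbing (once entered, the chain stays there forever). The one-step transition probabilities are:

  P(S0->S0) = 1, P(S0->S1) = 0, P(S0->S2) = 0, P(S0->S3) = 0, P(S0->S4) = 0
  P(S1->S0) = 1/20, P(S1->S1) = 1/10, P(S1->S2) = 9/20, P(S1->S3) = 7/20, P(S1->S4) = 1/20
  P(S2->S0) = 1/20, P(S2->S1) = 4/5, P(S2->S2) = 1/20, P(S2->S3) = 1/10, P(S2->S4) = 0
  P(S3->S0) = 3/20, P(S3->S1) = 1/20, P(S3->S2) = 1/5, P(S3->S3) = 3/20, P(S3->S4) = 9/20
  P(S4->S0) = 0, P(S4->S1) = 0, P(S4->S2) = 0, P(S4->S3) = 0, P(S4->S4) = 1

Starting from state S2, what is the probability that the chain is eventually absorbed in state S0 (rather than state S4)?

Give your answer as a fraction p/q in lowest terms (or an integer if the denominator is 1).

Let a_i = P(absorbed in S0 | start in state i).
Boundary conditions: a_S0 = 1, a_S4 = 0.
For each transient state i, a_i = sum_j P(i->j) * a_j:
  a_S1 = 1/20*a_S0 + 1/10*a_S1 + 9/20*a_S2 + 7/20*a_S3 + 1/20*a_S4
  a_S2 = 1/20*a_S0 + 4/5*a_S1 + 1/20*a_S2 + 1/10*a_S3 + 0*a_S4
  a_S3 = 3/20*a_S0 + 1/20*a_S1 + 1/5*a_S2 + 3/20*a_S3 + 9/20*a_S4

Substituting a_S0 = 1 and a_S4 = 0, rearrange to (I - Q) a = r where r[i] = P(i -> S0):
  [9/10, -9/20, -7/20] . (a_S1, a_S2, a_S3) = 1/20
  [-4/5, 19/20, -1/10] . (a_S1, a_S2, a_S3) = 1/20
  [-1/20, -1/5, 17/20] . (a_S1, a_S2, a_S3) = 3/20

Solving yields:
  a_S1 = 949/2623
  a_S2 = 1017/2623
  a_S3 = 758/2623

Starting state is S2, so the absorption probability is a_S2 = 1017/2623.

Answer: 1017/2623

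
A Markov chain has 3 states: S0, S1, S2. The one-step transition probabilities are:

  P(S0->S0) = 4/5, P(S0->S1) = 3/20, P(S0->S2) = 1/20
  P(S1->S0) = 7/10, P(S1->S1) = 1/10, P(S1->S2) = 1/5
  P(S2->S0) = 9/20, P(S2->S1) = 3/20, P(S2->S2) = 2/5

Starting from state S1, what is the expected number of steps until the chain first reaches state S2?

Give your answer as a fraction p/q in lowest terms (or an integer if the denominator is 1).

Answer: 12

Derivation:
Let h_i = expected steps to first reach S2 from state i.
Boundary: h_S2 = 0.
First-step equations for the other states:
  h_S0 = 1 + 4/5*h_S0 + 3/20*h_S1 + 1/20*h_S2
  h_S1 = 1 + 7/10*h_S0 + 1/10*h_S1 + 1/5*h_S2

Substituting h_S2 = 0 and rearranging gives the linear system (I - Q) h = 1:
  [1/5, -3/20] . (h_S0, h_S1) = 1
  [-7/10, 9/10] . (h_S0, h_S1) = 1

Solving yields:
  h_S0 = 14
  h_S1 = 12

Starting state is S1, so the expected hitting time is h_S1 = 12.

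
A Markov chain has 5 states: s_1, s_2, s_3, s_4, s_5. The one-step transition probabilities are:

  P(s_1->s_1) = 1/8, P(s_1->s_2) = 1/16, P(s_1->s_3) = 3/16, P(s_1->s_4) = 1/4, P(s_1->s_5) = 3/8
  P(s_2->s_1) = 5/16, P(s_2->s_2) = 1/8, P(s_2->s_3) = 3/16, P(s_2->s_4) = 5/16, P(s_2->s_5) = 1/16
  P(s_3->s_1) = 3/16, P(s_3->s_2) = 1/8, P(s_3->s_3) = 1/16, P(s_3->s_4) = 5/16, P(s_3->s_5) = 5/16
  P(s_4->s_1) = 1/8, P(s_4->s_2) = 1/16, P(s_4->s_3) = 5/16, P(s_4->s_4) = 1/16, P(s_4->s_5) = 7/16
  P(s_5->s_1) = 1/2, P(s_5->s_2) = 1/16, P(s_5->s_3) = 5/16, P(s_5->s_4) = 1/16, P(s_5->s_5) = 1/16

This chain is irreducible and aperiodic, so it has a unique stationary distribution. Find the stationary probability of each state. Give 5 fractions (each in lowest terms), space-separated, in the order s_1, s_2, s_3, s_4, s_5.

The stationary distribution satisfies pi = pi * P, i.e.:
  pi_s_1 = 1/8*pi_s_1 + 5/16*pi_s_2 + 3/16*pi_s_3 + 1/8*pi_s_4 + 1/2*pi_s_5
  pi_s_2 = 1/16*pi_s_1 + 1/8*pi_s_2 + 1/8*pi_s_3 + 1/16*pi_s_4 + 1/16*pi_s_5
  pi_s_3 = 3/16*pi_s_1 + 3/16*pi_s_2 + 1/16*pi_s_3 + 5/16*pi_s_4 + 5/16*pi_s_5
  pi_s_4 = 1/4*pi_s_1 + 5/16*pi_s_2 + 5/16*pi_s_3 + 1/16*pi_s_4 + 1/16*pi_s_5
  pi_s_5 = 3/8*pi_s_1 + 1/16*pi_s_2 + 5/16*pi_s_3 + 7/16*pi_s_4 + 1/16*pi_s_5
with normalization: pi_s_1 + pi_s_2 + pi_s_3 + pi_s_4 + pi_s_5 = 1.

Using the first 4 balance equations plus normalization, the linear system A*pi = b is:
  [-7/8, 5/16, 3/16, 1/8, 1/2] . pi = 0
  [1/16, -7/8, 1/8, 1/16, 1/16] . pi = 0
  [3/16, 3/16, -15/16, 5/16, 5/16] . pi = 0
  [1/4, 5/16, 5/16, -15/16, 1/16] . pi = 0
  [1, 1, 1, 1, 1] . pi = 1

Solving yields:
  pi_s_1 = 6863/27119
  pi_s_2 = 4399/54238
  pi_s_3 = 11747/54238
  pi_s_4 = 5000/27119
  pi_s_5 = 7183/27119

Verification (pi * P):
  6863/27119*1/8 + 4399/54238*5/16 + 11747/54238*3/16 + 5000/27119*1/8 + 7183/27119*1/2 = 6863/27119 = pi_s_1  (ok)
  6863/27119*1/16 + 4399/54238*1/8 + 11747/54238*1/8 + 5000/27119*1/16 + 7183/27119*1/16 = 4399/54238 = pi_s_2  (ok)
  6863/27119*3/16 + 4399/54238*3/16 + 11747/54238*1/16 + 5000/27119*5/16 + 7183/27119*5/16 = 11747/54238 = pi_s_3  (ok)
  6863/27119*1/4 + 4399/54238*5/16 + 11747/54238*5/16 + 5000/27119*1/16 + 7183/27119*1/16 = 5000/27119 = pi_s_4  (ok)
  6863/27119*3/8 + 4399/54238*1/16 + 11747/54238*5/16 + 5000/27119*7/16 + 7183/27119*1/16 = 7183/27119 = pi_s_5  (ok)

Answer: 6863/27119 4399/54238 11747/54238 5000/27119 7183/27119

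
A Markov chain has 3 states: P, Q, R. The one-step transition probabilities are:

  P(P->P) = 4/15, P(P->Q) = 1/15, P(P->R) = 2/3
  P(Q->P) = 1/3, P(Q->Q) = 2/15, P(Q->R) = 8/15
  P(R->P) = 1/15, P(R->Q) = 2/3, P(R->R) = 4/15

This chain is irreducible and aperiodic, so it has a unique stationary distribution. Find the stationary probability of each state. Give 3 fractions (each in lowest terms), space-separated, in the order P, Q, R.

Answer: 21/104 37/104 23/52

Derivation:
The stationary distribution satisfies pi = pi * P, i.e.:
  pi_P = 4/15*pi_P + 1/3*pi_Q + 1/15*pi_R
  pi_Q = 1/15*pi_P + 2/15*pi_Q + 2/3*pi_R
  pi_R = 2/3*pi_P + 8/15*pi_Q + 4/15*pi_R
with normalization: pi_P + pi_Q + pi_R = 1.

Using the first 2 balance equations plus normalization, the linear system A*pi = b is:
  [-11/15, 1/3, 1/15] . pi = 0
  [1/15, -13/15, 2/3] . pi = 0
  [1, 1, 1] . pi = 1

Solving yields:
  pi_P = 21/104
  pi_Q = 37/104
  pi_R = 23/52

Verification (pi * P):
  21/104*4/15 + 37/104*1/3 + 23/52*1/15 = 21/104 = pi_P  (ok)
  21/104*1/15 + 37/104*2/15 + 23/52*2/3 = 37/104 = pi_Q  (ok)
  21/104*2/3 + 37/104*8/15 + 23/52*4/15 = 23/52 = pi_R  (ok)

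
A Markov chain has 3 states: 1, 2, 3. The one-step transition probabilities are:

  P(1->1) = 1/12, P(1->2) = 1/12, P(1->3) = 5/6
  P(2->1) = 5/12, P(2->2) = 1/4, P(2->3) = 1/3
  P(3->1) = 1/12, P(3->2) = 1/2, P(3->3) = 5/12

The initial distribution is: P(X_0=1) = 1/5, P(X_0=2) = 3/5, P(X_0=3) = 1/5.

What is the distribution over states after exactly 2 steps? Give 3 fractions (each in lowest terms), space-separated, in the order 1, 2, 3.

Propagating the distribution step by step (d_{t+1} = d_t * P):
d_0 = (1=1/5, 2=3/5, 3=1/5)
  d_1[1] = 1/5*1/12 + 3/5*5/12 + 1/5*1/12 = 17/60
  d_1[2] = 1/5*1/12 + 3/5*1/4 + 1/5*1/2 = 4/15
  d_1[3] = 1/5*5/6 + 3/5*1/3 + 1/5*5/12 = 9/20
d_1 = (1=17/60, 2=4/15, 3=9/20)
  d_2[1] = 17/60*1/12 + 4/15*5/12 + 9/20*1/12 = 31/180
  d_2[2] = 17/60*1/12 + 4/15*1/4 + 9/20*1/2 = 227/720
  d_2[3] = 17/60*5/6 + 4/15*1/3 + 9/20*5/12 = 41/80
d_2 = (1=31/180, 2=227/720, 3=41/80)

Answer: 31/180 227/720 41/80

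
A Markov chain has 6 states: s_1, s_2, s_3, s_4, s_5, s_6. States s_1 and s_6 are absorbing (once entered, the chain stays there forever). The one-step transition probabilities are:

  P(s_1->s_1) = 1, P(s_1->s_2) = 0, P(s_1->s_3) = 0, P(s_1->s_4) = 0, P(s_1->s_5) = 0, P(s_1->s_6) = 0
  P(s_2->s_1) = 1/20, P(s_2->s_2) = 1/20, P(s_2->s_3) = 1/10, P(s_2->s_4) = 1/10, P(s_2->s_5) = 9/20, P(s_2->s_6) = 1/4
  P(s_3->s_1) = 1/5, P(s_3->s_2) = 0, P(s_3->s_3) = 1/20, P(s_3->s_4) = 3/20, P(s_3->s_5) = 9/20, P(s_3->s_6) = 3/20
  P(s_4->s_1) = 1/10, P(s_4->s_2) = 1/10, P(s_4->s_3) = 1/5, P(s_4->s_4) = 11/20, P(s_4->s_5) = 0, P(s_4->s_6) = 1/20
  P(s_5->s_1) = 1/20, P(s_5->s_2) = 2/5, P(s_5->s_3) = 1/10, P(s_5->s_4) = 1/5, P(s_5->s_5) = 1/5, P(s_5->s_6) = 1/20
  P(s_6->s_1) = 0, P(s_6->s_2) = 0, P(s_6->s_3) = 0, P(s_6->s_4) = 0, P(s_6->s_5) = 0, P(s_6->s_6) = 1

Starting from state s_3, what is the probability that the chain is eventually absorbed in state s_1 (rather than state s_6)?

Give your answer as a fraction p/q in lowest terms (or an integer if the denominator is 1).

Let a_i = P(absorbed in s_1 | start in state i).
Boundary conditions: a_s_1 = 1, a_s_6 = 0.
For each transient state i, a_i = sum_j P(i->j) * a_j:
  a_s_2 = 1/20*a_s_1 + 1/20*a_s_2 + 1/10*a_s_3 + 1/10*a_s_4 + 9/20*a_s_5 + 1/4*a_s_6
  a_s_3 = 1/5*a_s_1 + 0*a_s_2 + 1/20*a_s_3 + 3/20*a_s_4 + 9/20*a_s_5 + 3/20*a_s_6
  a_s_4 = 1/10*a_s_1 + 1/10*a_s_2 + 1/5*a_s_3 + 11/20*a_s_4 + 0*a_s_5 + 1/20*a_s_6
  a_s_5 = 1/20*a_s_1 + 2/5*a_s_2 + 1/10*a_s_3 + 1/5*a_s_4 + 1/5*a_s_5 + 1/20*a_s_6

Substituting a_s_1 = 1 and a_s_6 = 0, rearrange to (I - Q) a = r where r[i] = P(i -> s_1):
  [19/20, -1/10, -1/10, -9/20] . (a_s_2, a_s_3, a_s_4, a_s_5) = 1/20
  [0, 19/20, -3/20, -9/20] . (a_s_2, a_s_3, a_s_4, a_s_5) = 1/5
  [-1/10, -1/5, 9/20, 0] . (a_s_2, a_s_3, a_s_4, a_s_5) = 1/10
  [-2/5, -1/10, -1/5, 4/5] . (a_s_2, a_s_3, a_s_4, a_s_5) = 1/20

Solving yields:
  a_s_2 = 9747/26246
  a_s_3 = 13229/26246
  a_s_4 = 6939/13123
  a_s_5 = 11637/26246

Starting state is s_3, so the absorption probability is a_s_3 = 13229/26246.

Answer: 13229/26246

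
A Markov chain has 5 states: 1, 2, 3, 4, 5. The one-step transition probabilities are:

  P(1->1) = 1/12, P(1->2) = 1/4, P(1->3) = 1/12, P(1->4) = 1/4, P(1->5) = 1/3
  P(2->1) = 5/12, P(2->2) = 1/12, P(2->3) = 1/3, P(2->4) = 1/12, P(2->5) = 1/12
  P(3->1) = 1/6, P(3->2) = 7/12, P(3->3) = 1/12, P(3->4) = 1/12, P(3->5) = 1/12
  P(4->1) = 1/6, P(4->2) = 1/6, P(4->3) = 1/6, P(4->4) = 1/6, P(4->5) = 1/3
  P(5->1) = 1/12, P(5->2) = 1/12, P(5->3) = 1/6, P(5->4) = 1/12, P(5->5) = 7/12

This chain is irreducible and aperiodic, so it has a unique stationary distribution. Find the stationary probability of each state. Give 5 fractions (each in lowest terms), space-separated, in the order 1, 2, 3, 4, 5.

The stationary distribution satisfies pi = pi * P, i.e.:
  pi_1 = 1/12*pi_1 + 5/12*pi_2 + 1/6*pi_3 + 1/6*pi_4 + 1/12*pi_5
  pi_2 = 1/4*pi_1 + 1/12*pi_2 + 7/12*pi_3 + 1/6*pi_4 + 1/12*pi_5
  pi_3 = 1/12*pi_1 + 1/3*pi_2 + 1/12*pi_3 + 1/6*pi_4 + 1/6*pi_5
  pi_4 = 1/4*pi_1 + 1/12*pi_2 + 1/12*pi_3 + 1/6*pi_4 + 1/12*pi_5
  pi_5 = 1/3*pi_1 + 1/12*pi_2 + 1/12*pi_3 + 1/3*pi_4 + 7/12*pi_5
with normalization: pi_1 + pi_2 + pi_3 + pi_4 + pi_5 = 1.

Using the first 4 balance equations plus normalization, the linear system A*pi = b is:
  [-11/12, 5/12, 1/6, 1/6, 1/12] . pi = 0
  [1/4, -11/12, 7/12, 1/6, 1/12] . pi = 0
  [1/12, 1/3, -11/12, 1/6, 1/6] . pi = 0
  [1/4, 1/12, 1/12, -5/6, 1/12] . pi = 0
  [1, 1, 1, 1, 1] . pi = 1

Solving yields:
  pi_1 = 8/45
  pi_2 = 311/1485
  pi_3 = 256/1485
  pi_4 = 61/495
  pi_5 = 157/495

Verification (pi * P):
  8/45*1/12 + 311/1485*5/12 + 256/1485*1/6 + 61/495*1/6 + 157/495*1/12 = 8/45 = pi_1  (ok)
  8/45*1/4 + 311/1485*1/12 + 256/1485*7/12 + 61/495*1/6 + 157/495*1/12 = 311/1485 = pi_2  (ok)
  8/45*1/12 + 311/1485*1/3 + 256/1485*1/12 + 61/495*1/6 + 157/495*1/6 = 256/1485 = pi_3  (ok)
  8/45*1/4 + 311/1485*1/12 + 256/1485*1/12 + 61/495*1/6 + 157/495*1/12 = 61/495 = pi_4  (ok)
  8/45*1/3 + 311/1485*1/12 + 256/1485*1/12 + 61/495*1/3 + 157/495*7/12 = 157/495 = pi_5  (ok)

Answer: 8/45 311/1485 256/1485 61/495 157/495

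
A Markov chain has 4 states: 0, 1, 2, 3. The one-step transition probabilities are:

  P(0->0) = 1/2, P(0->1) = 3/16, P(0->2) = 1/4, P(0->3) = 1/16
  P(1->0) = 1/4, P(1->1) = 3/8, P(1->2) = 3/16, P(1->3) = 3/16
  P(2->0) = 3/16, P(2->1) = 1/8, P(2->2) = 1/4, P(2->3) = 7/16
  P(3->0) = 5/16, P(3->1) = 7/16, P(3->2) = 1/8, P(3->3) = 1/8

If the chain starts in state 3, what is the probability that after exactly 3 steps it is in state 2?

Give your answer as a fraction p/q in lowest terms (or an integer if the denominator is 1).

Answer: 861/4096

Derivation:
Computing P^3 by repeated multiplication:
P^1 =
  0: [1/2, 3/16, 1/4, 1/16]
  1: [1/4, 3/8, 3/16, 3/16]
  2: [3/16, 1/8, 1/4, 7/16]
  3: [5/16, 7/16, 1/8, 1/8]
P^2 =
  0: [93/256, 57/256, 59/256, 47/256]
  1: [5/16, 75/256, 13/64, 49/256]
  2: [79/256, 39/128, 3/16, 51/256]
  3: [21/64, 75/256, 53/256, 11/64]
P^3 =
  0: [173/512, 267/1024, 873/4096, 771/4096]
  1: [1341/4096, 1137/4096, 851/4096, 767/4096]
  2: [1343/4096, 579/2048, 211/1024, 751/4096]
  3: [1351/4096, 279/1024, 861/4096, 3/16]

(P^3)[3 -> 2] = 861/4096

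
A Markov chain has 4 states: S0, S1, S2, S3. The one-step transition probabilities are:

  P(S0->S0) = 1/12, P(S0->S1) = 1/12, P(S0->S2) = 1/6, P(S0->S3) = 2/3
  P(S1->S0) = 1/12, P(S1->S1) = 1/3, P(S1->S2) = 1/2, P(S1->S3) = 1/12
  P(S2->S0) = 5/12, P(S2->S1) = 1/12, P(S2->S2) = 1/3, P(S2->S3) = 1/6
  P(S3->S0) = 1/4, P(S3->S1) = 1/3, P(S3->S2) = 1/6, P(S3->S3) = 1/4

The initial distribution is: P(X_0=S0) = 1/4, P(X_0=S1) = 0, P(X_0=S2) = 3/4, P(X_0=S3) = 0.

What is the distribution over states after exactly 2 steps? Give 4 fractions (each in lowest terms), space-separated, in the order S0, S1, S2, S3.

Propagating the distribution step by step (d_{t+1} = d_t * P):
d_0 = (S0=1/4, S1=0, S2=3/4, S3=0)
  d_1[S0] = 1/4*1/12 + 0*1/12 + 3/4*5/12 + 0*1/4 = 1/3
  d_1[S1] = 1/4*1/12 + 0*1/3 + 3/4*1/12 + 0*1/3 = 1/12
  d_1[S2] = 1/4*1/6 + 0*1/2 + 3/4*1/3 + 0*1/6 = 7/24
  d_1[S3] = 1/4*2/3 + 0*1/12 + 3/4*1/6 + 0*1/4 = 7/24
d_1 = (S0=1/3, S1=1/12, S2=7/24, S3=7/24)
  d_2[S0] = 1/3*1/12 + 1/12*1/12 + 7/24*5/12 + 7/24*1/4 = 11/48
  d_2[S1] = 1/3*1/12 + 1/12*1/3 + 7/24*1/12 + 7/24*1/3 = 17/96
  d_2[S2] = 1/3*1/6 + 1/12*1/2 + 7/24*1/3 + 7/24*1/6 = 35/144
  d_2[S3] = 1/3*2/3 + 1/12*1/12 + 7/24*1/6 + 7/24*1/4 = 101/288
d_2 = (S0=11/48, S1=17/96, S2=35/144, S3=101/288)

Answer: 11/48 17/96 35/144 101/288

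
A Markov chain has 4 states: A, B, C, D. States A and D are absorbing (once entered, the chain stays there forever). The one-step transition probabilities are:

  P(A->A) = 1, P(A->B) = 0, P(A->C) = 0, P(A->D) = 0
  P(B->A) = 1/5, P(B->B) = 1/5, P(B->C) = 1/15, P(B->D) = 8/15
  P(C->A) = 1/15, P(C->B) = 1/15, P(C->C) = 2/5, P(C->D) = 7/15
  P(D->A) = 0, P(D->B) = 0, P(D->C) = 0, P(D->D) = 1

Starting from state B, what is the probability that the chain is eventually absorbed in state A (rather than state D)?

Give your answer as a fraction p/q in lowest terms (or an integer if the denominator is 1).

Answer: 28/107

Derivation:
Let a_i = P(absorbed in A | start in state i).
Boundary conditions: a_A = 1, a_D = 0.
For each transient state i, a_i = sum_j P(i->j) * a_j:
  a_B = 1/5*a_A + 1/5*a_B + 1/15*a_C + 8/15*a_D
  a_C = 1/15*a_A + 1/15*a_B + 2/5*a_C + 7/15*a_D

Substituting a_A = 1 and a_D = 0, rearrange to (I - Q) a = r where r[i] = P(i -> A):
  [4/5, -1/15] . (a_B, a_C) = 1/5
  [-1/15, 3/5] . (a_B, a_C) = 1/15

Solving yields:
  a_B = 28/107
  a_C = 15/107

Starting state is B, so the absorption probability is a_B = 28/107.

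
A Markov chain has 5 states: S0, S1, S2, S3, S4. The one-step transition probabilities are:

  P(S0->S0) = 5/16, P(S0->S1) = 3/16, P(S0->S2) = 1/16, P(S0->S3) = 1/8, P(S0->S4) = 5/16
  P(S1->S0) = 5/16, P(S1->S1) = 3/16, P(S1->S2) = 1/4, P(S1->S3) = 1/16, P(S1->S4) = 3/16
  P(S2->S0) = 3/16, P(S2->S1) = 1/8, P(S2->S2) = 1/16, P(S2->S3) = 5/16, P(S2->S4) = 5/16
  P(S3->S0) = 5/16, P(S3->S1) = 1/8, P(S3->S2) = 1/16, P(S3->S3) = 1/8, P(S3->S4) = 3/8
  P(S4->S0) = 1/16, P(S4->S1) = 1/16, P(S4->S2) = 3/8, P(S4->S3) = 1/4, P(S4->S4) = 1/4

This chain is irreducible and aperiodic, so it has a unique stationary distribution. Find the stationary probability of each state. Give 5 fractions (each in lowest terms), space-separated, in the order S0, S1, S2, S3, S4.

Answer: 2479/11379 975/7586 4033/22758 4243/22758 6599/22758

Derivation:
The stationary distribution satisfies pi = pi * P, i.e.:
  pi_S0 = 5/16*pi_S0 + 5/16*pi_S1 + 3/16*pi_S2 + 5/16*pi_S3 + 1/16*pi_S4
  pi_S1 = 3/16*pi_S0 + 3/16*pi_S1 + 1/8*pi_S2 + 1/8*pi_S3 + 1/16*pi_S4
  pi_S2 = 1/16*pi_S0 + 1/4*pi_S1 + 1/16*pi_S2 + 1/16*pi_S3 + 3/8*pi_S4
  pi_S3 = 1/8*pi_S0 + 1/16*pi_S1 + 5/16*pi_S2 + 1/8*pi_S3 + 1/4*pi_S4
  pi_S4 = 5/16*pi_S0 + 3/16*pi_S1 + 5/16*pi_S2 + 3/8*pi_S3 + 1/4*pi_S4
with normalization: pi_S0 + pi_S1 + pi_S2 + pi_S3 + pi_S4 = 1.

Using the first 4 balance equations plus normalization, the linear system A*pi = b is:
  [-11/16, 5/16, 3/16, 5/16, 1/16] . pi = 0
  [3/16, -13/16, 1/8, 1/8, 1/16] . pi = 0
  [1/16, 1/4, -15/16, 1/16, 3/8] . pi = 0
  [1/8, 1/16, 5/16, -7/8, 1/4] . pi = 0
  [1, 1, 1, 1, 1] . pi = 1

Solving yields:
  pi_S0 = 2479/11379
  pi_S1 = 975/7586
  pi_S2 = 4033/22758
  pi_S3 = 4243/22758
  pi_S4 = 6599/22758

Verification (pi * P):
  2479/11379*5/16 + 975/7586*5/16 + 4033/22758*3/16 + 4243/22758*5/16 + 6599/22758*1/16 = 2479/11379 = pi_S0  (ok)
  2479/11379*3/16 + 975/7586*3/16 + 4033/22758*1/8 + 4243/22758*1/8 + 6599/22758*1/16 = 975/7586 = pi_S1  (ok)
  2479/11379*1/16 + 975/7586*1/4 + 4033/22758*1/16 + 4243/22758*1/16 + 6599/22758*3/8 = 4033/22758 = pi_S2  (ok)
  2479/11379*1/8 + 975/7586*1/16 + 4033/22758*5/16 + 4243/22758*1/8 + 6599/22758*1/4 = 4243/22758 = pi_S3  (ok)
  2479/11379*5/16 + 975/7586*3/16 + 4033/22758*5/16 + 4243/22758*3/8 + 6599/22758*1/4 = 6599/22758 = pi_S4  (ok)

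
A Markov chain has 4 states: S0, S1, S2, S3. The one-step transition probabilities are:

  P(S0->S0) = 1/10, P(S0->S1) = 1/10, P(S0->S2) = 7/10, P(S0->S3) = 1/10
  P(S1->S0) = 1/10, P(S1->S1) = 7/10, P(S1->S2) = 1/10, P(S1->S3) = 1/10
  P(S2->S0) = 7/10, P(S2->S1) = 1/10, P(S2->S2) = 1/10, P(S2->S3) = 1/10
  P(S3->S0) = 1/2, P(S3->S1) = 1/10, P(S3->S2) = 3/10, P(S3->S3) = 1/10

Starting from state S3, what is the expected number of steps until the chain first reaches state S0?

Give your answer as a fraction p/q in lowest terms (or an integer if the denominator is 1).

Answer: 120/53

Derivation:
Let h_i = expected steps to first reach S0 from state i.
Boundary: h_S0 = 0.
First-step equations for the other states:
  h_S1 = 1 + 1/10*h_S0 + 7/10*h_S1 + 1/10*h_S2 + 1/10*h_S3
  h_S2 = 1 + 7/10*h_S0 + 1/10*h_S1 + 1/10*h_S2 + 1/10*h_S3
  h_S3 = 1 + 1/2*h_S0 + 1/10*h_S1 + 3/10*h_S2 + 1/10*h_S3

Substituting h_S0 = 0 and rearranging gives the linear system (I - Q) h = 1:
  [3/10, -1/10, -1/10] . (h_S1, h_S2, h_S3) = 1
  [-1/10, 9/10, -1/10] . (h_S1, h_S2, h_S3) = 1
  [-1/10, -3/10, 9/10] . (h_S1, h_S2, h_S3) = 1

Solving yields:
  h_S1 = 250/53
  h_S2 = 100/53
  h_S3 = 120/53

Starting state is S3, so the expected hitting time is h_S3 = 120/53.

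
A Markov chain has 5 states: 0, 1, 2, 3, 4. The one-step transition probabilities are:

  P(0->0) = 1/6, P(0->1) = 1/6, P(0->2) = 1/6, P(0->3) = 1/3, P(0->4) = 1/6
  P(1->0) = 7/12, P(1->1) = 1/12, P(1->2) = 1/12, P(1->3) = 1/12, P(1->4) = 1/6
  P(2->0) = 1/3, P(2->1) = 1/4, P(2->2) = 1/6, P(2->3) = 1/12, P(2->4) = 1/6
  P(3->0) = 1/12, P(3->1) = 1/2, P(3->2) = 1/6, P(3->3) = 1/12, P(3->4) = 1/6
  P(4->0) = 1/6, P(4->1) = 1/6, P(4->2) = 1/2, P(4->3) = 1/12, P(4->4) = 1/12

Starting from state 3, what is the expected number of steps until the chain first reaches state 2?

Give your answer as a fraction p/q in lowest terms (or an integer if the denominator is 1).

Answer: 8229/1616

Derivation:
Let h_i = expected steps to first reach 2 from state i.
Boundary: h_2 = 0.
First-step equations for the other states:
  h_0 = 1 + 1/6*h_0 + 1/6*h_1 + 1/6*h_2 + 1/3*h_3 + 1/6*h_4
  h_1 = 1 + 7/12*h_0 + 1/12*h_1 + 1/12*h_2 + 1/12*h_3 + 1/6*h_4
  h_3 = 1 + 1/12*h_0 + 1/2*h_1 + 1/6*h_2 + 1/12*h_3 + 1/6*h_4
  h_4 = 1 + 1/6*h_0 + 1/6*h_1 + 1/2*h_2 + 1/12*h_3 + 1/12*h_4

Substituting h_2 = 0 and rearranging gives the linear system (I - Q) h = 1:
  [5/6, -1/6, -1/3, -1/6] . (h_0, h_1, h_3, h_4) = 1
  [-7/12, 11/12, -1/12, -1/6] . (h_0, h_1, h_3, h_4) = 1
  [-1/12, -1/2, 11/12, -1/6] . (h_0, h_1, h_3, h_4) = 1
  [-1/6, -1/6, -1/12, 11/12] . (h_0, h_1, h_3, h_4) = 1

Solving yields:
  h_0 = 8073/1616
  h_1 = 4329/808
  h_3 = 8229/1616
  h_4 = 5553/1616

Starting state is 3, so the expected hitting time is h_3 = 8229/1616.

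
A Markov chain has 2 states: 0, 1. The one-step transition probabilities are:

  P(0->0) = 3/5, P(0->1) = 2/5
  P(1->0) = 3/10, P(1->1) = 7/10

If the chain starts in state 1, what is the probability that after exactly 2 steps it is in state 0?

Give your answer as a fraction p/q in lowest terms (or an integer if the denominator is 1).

Answer: 39/100

Derivation:
Computing P^2 by repeated multiplication:
P^1 =
  0: [3/5, 2/5]
  1: [3/10, 7/10]
P^2 =
  0: [12/25, 13/25]
  1: [39/100, 61/100]

(P^2)[1 -> 0] = 39/100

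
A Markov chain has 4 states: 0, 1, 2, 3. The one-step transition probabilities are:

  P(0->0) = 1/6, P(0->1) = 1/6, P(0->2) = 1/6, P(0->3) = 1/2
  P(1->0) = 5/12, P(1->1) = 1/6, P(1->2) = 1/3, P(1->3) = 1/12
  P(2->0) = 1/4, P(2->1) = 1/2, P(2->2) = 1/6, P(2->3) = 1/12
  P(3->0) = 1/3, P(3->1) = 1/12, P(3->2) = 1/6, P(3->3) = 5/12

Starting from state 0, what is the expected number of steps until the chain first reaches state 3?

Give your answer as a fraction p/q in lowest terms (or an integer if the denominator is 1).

Let h_i = expected steps to first reach 3 from state i.
Boundary: h_3 = 0.
First-step equations for the other states:
  h_0 = 1 + 1/6*h_0 + 1/6*h_1 + 1/6*h_2 + 1/2*h_3
  h_1 = 1 + 5/12*h_0 + 1/6*h_1 + 1/3*h_2 + 1/12*h_3
  h_2 = 1 + 1/4*h_0 + 1/2*h_1 + 1/6*h_2 + 1/12*h_3

Substituting h_3 = 0 and rearranging gives the linear system (I - Q) h = 1:
  [5/6, -1/6, -1/6] . (h_0, h_1, h_2) = 1
  [-5/12, 5/6, -1/3] . (h_0, h_1, h_2) = 1
  [-1/4, -1/2, 5/6] . (h_0, h_1, h_2) = 1

Solving yields:
  h_0 = 136/43
  h_1 = 206/43
  h_2 = 216/43

Starting state is 0, so the expected hitting time is h_0 = 136/43.

Answer: 136/43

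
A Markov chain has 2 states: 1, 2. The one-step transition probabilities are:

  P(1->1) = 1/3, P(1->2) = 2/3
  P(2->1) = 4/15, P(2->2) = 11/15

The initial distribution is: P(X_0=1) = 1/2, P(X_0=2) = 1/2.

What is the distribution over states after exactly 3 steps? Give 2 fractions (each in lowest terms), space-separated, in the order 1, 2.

Propagating the distribution step by step (d_{t+1} = d_t * P):
d_0 = (1=1/2, 2=1/2)
  d_1[1] = 1/2*1/3 + 1/2*4/15 = 3/10
  d_1[2] = 1/2*2/3 + 1/2*11/15 = 7/10
d_1 = (1=3/10, 2=7/10)
  d_2[1] = 3/10*1/3 + 7/10*4/15 = 43/150
  d_2[2] = 3/10*2/3 + 7/10*11/15 = 107/150
d_2 = (1=43/150, 2=107/150)
  d_3[1] = 43/150*1/3 + 107/150*4/15 = 643/2250
  d_3[2] = 43/150*2/3 + 107/150*11/15 = 1607/2250
d_3 = (1=643/2250, 2=1607/2250)

Answer: 643/2250 1607/2250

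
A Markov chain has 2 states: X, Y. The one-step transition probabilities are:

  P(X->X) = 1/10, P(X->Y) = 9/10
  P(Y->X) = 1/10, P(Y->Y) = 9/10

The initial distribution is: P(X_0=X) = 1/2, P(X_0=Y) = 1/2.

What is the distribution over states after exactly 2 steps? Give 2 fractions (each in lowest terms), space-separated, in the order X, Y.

Answer: 1/10 9/10

Derivation:
Propagating the distribution step by step (d_{t+1} = d_t * P):
d_0 = (X=1/2, Y=1/2)
  d_1[X] = 1/2*1/10 + 1/2*1/10 = 1/10
  d_1[Y] = 1/2*9/10 + 1/2*9/10 = 9/10
d_1 = (X=1/10, Y=9/10)
  d_2[X] = 1/10*1/10 + 9/10*1/10 = 1/10
  d_2[Y] = 1/10*9/10 + 9/10*9/10 = 9/10
d_2 = (X=1/10, Y=9/10)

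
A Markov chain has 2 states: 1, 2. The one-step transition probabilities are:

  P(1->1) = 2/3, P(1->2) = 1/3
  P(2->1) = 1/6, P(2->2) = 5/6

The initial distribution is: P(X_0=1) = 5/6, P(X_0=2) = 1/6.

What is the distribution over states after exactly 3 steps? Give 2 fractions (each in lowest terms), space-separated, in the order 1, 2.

Propagating the distribution step by step (d_{t+1} = d_t * P):
d_0 = (1=5/6, 2=1/6)
  d_1[1] = 5/6*2/3 + 1/6*1/6 = 7/12
  d_1[2] = 5/6*1/3 + 1/6*5/6 = 5/12
d_1 = (1=7/12, 2=5/12)
  d_2[1] = 7/12*2/3 + 5/12*1/6 = 11/24
  d_2[2] = 7/12*1/3 + 5/12*5/6 = 13/24
d_2 = (1=11/24, 2=13/24)
  d_3[1] = 11/24*2/3 + 13/24*1/6 = 19/48
  d_3[2] = 11/24*1/3 + 13/24*5/6 = 29/48
d_3 = (1=19/48, 2=29/48)

Answer: 19/48 29/48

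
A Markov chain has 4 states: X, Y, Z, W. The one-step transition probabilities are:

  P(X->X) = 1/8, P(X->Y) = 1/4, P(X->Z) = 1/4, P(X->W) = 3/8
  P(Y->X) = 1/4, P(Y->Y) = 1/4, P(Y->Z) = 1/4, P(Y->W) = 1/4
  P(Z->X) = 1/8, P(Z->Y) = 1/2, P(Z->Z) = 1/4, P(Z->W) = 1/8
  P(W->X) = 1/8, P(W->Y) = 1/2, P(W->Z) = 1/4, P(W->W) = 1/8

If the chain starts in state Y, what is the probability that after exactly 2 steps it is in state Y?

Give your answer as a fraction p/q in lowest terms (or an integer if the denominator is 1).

Answer: 3/8

Derivation:
Computing P^2 by repeated multiplication:
P^1 =
  X: [1/8, 1/4, 1/4, 3/8]
  Y: [1/4, 1/4, 1/4, 1/4]
  Z: [1/8, 1/2, 1/4, 1/8]
  W: [1/8, 1/2, 1/4, 1/8]
P^2 =
  X: [5/32, 13/32, 1/4, 3/16]
  Y: [5/32, 3/8, 1/4, 7/32]
  Z: [3/16, 11/32, 1/4, 7/32]
  W: [3/16, 11/32, 1/4, 7/32]

(P^2)[Y -> Y] = 3/8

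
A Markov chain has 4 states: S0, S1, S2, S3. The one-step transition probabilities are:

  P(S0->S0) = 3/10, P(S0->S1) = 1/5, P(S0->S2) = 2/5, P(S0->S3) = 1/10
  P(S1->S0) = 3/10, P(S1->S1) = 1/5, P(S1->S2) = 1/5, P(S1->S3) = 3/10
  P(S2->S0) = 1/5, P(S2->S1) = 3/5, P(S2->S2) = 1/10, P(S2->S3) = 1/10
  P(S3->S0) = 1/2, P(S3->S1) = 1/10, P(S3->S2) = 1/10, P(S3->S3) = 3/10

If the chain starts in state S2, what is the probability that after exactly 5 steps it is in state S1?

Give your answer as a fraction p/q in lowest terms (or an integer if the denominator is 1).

Answer: 6763/25000

Derivation:
Computing P^5 by repeated multiplication:
P^1 =
  S0: [3/10, 1/5, 2/5, 1/10]
  S1: [3/10, 1/5, 1/5, 3/10]
  S2: [1/5, 3/5, 1/10, 1/10]
  S3: [1/2, 1/10, 1/10, 3/10]
P^2 =
  S0: [7/25, 7/20, 21/100, 4/25]
  S1: [17/50, 1/4, 21/100, 1/5]
  S2: [31/100, 23/100, 11/50, 6/25]
  S3: [7/20, 21/100, 13/50, 9/50]
P^3 =
  S0: [311/1000, 67/250, 219/1000, 101/500]
  S1: [319/1000, 33/125, 227/1000, 19/100]
  S2: [163/500, 33/125, 27/125, 97/500]
  S3: [31/100, 143/500, 113/500, 89/500]
P^4 =
  S0: [637/2000, 1337/5000, 2201/10000, 97/500]
  S1: [3153/10000, 1359/5000, 2221/10000, 477/2500]
  S2: [793/2500, 267/1000, 1121/5000, 479/2500]
  S3: [313/1000, 1363/5000, 277/1250, 241/1250]
P^5 =
  S0: [31679/100000, 1679/6250, 22229/100000, 4807/25000]
  S1: [6319/20000, 843/3125, 22177/100000, 4813/25000]
  S2: [3159/10000, 6763/25000, 11093/50000, 4793/25000]
  S3: [791/2500, 3367/12500, 5529/25000, 4827/25000]

(P^5)[S2 -> S1] = 6763/25000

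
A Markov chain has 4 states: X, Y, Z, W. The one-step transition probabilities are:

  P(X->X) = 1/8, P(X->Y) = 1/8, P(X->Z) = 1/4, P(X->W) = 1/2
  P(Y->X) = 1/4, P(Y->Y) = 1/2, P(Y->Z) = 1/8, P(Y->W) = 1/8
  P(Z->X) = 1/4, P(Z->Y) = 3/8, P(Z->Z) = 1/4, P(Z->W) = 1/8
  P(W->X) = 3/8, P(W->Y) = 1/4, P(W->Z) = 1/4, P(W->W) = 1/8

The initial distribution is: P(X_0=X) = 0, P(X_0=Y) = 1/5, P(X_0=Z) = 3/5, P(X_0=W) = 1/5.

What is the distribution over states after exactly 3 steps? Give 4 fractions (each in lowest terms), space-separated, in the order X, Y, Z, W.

Propagating the distribution step by step (d_{t+1} = d_t * P):
d_0 = (X=0, Y=1/5, Z=3/5, W=1/5)
  d_1[X] = 0*1/8 + 1/5*1/4 + 3/5*1/4 + 1/5*3/8 = 11/40
  d_1[Y] = 0*1/8 + 1/5*1/2 + 3/5*3/8 + 1/5*1/4 = 3/8
  d_1[Z] = 0*1/4 + 1/5*1/8 + 3/5*1/4 + 1/5*1/4 = 9/40
  d_1[W] = 0*1/2 + 1/5*1/8 + 3/5*1/8 + 1/5*1/8 = 1/8
d_1 = (X=11/40, Y=3/8, Z=9/40, W=1/8)
  d_2[X] = 11/40*1/8 + 3/8*1/4 + 9/40*1/4 + 1/8*3/8 = 37/160
  d_2[Y] = 11/40*1/8 + 3/8*1/2 + 9/40*3/8 + 1/8*1/4 = 27/80
  d_2[Z] = 11/40*1/4 + 3/8*1/8 + 9/40*1/4 + 1/8*1/4 = 13/64
  d_2[W] = 11/40*1/2 + 3/8*1/8 + 9/40*1/8 + 1/8*1/8 = 73/320
d_2 = (X=37/160, Y=27/80, Z=13/64, W=73/320)
  d_3[X] = 37/160*1/8 + 27/80*1/4 + 13/64*1/4 + 73/320*3/8 = 639/2560
  d_3[Y] = 37/160*1/8 + 27/80*1/2 + 13/64*3/8 + 73/320*1/4 = 847/2560
  d_3[Z] = 37/160*1/4 + 27/80*1/8 + 13/64*1/4 + 73/320*1/4 = 133/640
  d_3[W] = 37/160*1/2 + 27/80*1/8 + 13/64*1/8 + 73/320*1/8 = 271/1280
d_3 = (X=639/2560, Y=847/2560, Z=133/640, W=271/1280)

Answer: 639/2560 847/2560 133/640 271/1280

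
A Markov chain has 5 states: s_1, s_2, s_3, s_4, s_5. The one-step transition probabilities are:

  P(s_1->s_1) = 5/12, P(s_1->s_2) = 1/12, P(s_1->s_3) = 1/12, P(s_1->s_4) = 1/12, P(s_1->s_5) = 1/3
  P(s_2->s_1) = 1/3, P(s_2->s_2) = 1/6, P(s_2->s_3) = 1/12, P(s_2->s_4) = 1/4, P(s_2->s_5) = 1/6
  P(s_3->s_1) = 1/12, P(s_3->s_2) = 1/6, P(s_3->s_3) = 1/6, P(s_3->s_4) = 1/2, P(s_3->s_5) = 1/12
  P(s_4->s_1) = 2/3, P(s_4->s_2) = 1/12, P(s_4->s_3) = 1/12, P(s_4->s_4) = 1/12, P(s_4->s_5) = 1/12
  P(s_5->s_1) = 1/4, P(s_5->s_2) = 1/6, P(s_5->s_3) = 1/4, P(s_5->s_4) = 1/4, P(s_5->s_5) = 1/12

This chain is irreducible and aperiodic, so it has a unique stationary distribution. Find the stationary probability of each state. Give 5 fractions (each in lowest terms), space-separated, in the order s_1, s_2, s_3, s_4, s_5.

The stationary distribution satisfies pi = pi * P, i.e.:
  pi_s_1 = 5/12*pi_s_1 + 1/3*pi_s_2 + 1/12*pi_s_3 + 2/3*pi_s_4 + 1/4*pi_s_5
  pi_s_2 = 1/12*pi_s_1 + 1/6*pi_s_2 + 1/6*pi_s_3 + 1/12*pi_s_4 + 1/6*pi_s_5
  pi_s_3 = 1/12*pi_s_1 + 1/12*pi_s_2 + 1/6*pi_s_3 + 1/12*pi_s_4 + 1/4*pi_s_5
  pi_s_4 = 1/12*pi_s_1 + 1/4*pi_s_2 + 1/2*pi_s_3 + 1/12*pi_s_4 + 1/4*pi_s_5
  pi_s_5 = 1/3*pi_s_1 + 1/6*pi_s_2 + 1/12*pi_s_3 + 1/12*pi_s_4 + 1/12*pi_s_5
with normalization: pi_s_1 + pi_s_2 + pi_s_3 + pi_s_4 + pi_s_5 = 1.

Using the first 4 balance equations plus normalization, the linear system A*pi = b is:
  [-7/12, 1/3, 1/12, 2/3, 1/4] . pi = 0
  [1/12, -5/6, 1/6, 1/12, 1/6] . pi = 0
  [1/12, 1/12, -5/6, 1/12, 1/4] . pi = 0
  [1/12, 1/4, 1/2, -11/12, 1/4] . pi = 0
  [1, 1, 1, 1, 1] . pi = 1

Solving yields:
  pi_s_1 = 4567/12009
  pi_s_2 = 478/4003
  pi_s_3 = 501/4003
  pi_s_4 = 2243/12009
  pi_s_5 = 754/4003

Verification (pi * P):
  4567/12009*5/12 + 478/4003*1/3 + 501/4003*1/12 + 2243/12009*2/3 + 754/4003*1/4 = 4567/12009 = pi_s_1  (ok)
  4567/12009*1/12 + 478/4003*1/6 + 501/4003*1/6 + 2243/12009*1/12 + 754/4003*1/6 = 478/4003 = pi_s_2  (ok)
  4567/12009*1/12 + 478/4003*1/12 + 501/4003*1/6 + 2243/12009*1/12 + 754/4003*1/4 = 501/4003 = pi_s_3  (ok)
  4567/12009*1/12 + 478/4003*1/4 + 501/4003*1/2 + 2243/12009*1/12 + 754/4003*1/4 = 2243/12009 = pi_s_4  (ok)
  4567/12009*1/3 + 478/4003*1/6 + 501/4003*1/12 + 2243/12009*1/12 + 754/4003*1/12 = 754/4003 = pi_s_5  (ok)

Answer: 4567/12009 478/4003 501/4003 2243/12009 754/4003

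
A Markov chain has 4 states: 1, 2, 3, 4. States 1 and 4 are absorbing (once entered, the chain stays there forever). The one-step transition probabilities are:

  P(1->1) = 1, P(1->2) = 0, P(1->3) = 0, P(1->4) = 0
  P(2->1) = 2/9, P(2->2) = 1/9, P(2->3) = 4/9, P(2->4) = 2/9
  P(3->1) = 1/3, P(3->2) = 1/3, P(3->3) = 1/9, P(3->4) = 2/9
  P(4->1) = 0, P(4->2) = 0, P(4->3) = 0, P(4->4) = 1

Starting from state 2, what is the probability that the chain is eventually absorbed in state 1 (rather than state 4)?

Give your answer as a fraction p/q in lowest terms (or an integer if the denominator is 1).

Let a_i = P(absorbed in 1 | start in state i).
Boundary conditions: a_1 = 1, a_4 = 0.
For each transient state i, a_i = sum_j P(i->j) * a_j:
  a_2 = 2/9*a_1 + 1/9*a_2 + 4/9*a_3 + 2/9*a_4
  a_3 = 1/3*a_1 + 1/3*a_2 + 1/9*a_3 + 2/9*a_4

Substituting a_1 = 1 and a_4 = 0, rearrange to (I - Q) a = r where r[i] = P(i -> 1):
  [8/9, -4/9] . (a_2, a_3) = 2/9
  [-1/3, 8/9] . (a_2, a_3) = 1/3

Solving yields:
  a_2 = 7/13
  a_3 = 15/26

Starting state is 2, so the absorption probability is a_2 = 7/13.

Answer: 7/13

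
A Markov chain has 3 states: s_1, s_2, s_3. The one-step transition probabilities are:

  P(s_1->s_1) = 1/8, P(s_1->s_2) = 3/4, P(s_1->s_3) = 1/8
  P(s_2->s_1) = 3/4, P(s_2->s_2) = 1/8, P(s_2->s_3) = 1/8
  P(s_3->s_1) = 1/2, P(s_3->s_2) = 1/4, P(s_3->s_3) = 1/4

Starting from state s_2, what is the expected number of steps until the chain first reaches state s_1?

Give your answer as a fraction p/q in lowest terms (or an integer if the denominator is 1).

Let h_i = expected steps to first reach s_1 from state i.
Boundary: h_s_1 = 0.
First-step equations for the other states:
  h_s_2 = 1 + 3/4*h_s_1 + 1/8*h_s_2 + 1/8*h_s_3
  h_s_3 = 1 + 1/2*h_s_1 + 1/4*h_s_2 + 1/4*h_s_3

Substituting h_s_1 = 0 and rearranging gives the linear system (I - Q) h = 1:
  [7/8, -1/8] . (h_s_2, h_s_3) = 1
  [-1/4, 3/4] . (h_s_2, h_s_3) = 1

Solving yields:
  h_s_2 = 7/5
  h_s_3 = 9/5

Starting state is s_2, so the expected hitting time is h_s_2 = 7/5.

Answer: 7/5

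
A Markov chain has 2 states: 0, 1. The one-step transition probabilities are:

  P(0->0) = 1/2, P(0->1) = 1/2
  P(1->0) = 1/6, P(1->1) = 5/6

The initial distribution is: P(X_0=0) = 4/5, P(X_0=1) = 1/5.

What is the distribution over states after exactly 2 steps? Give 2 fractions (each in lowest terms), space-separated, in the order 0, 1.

Propagating the distribution step by step (d_{t+1} = d_t * P):
d_0 = (0=4/5, 1=1/5)
  d_1[0] = 4/5*1/2 + 1/5*1/6 = 13/30
  d_1[1] = 4/5*1/2 + 1/5*5/6 = 17/30
d_1 = (0=13/30, 1=17/30)
  d_2[0] = 13/30*1/2 + 17/30*1/6 = 14/45
  d_2[1] = 13/30*1/2 + 17/30*5/6 = 31/45
d_2 = (0=14/45, 1=31/45)

Answer: 14/45 31/45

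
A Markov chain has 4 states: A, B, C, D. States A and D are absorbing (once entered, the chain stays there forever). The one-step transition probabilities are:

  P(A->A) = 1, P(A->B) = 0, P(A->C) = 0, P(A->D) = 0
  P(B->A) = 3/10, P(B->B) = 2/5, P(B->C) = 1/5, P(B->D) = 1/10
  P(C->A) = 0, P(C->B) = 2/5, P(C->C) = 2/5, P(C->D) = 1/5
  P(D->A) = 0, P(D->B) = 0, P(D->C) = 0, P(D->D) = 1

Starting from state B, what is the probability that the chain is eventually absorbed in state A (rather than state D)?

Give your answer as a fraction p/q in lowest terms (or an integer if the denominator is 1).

Let a_i = P(absorbed in A | start in state i).
Boundary conditions: a_A = 1, a_D = 0.
For each transient state i, a_i = sum_j P(i->j) * a_j:
  a_B = 3/10*a_A + 2/5*a_B + 1/5*a_C + 1/10*a_D
  a_C = 0*a_A + 2/5*a_B + 2/5*a_C + 1/5*a_D

Substituting a_A = 1 and a_D = 0, rearrange to (I - Q) a = r where r[i] = P(i -> A):
  [3/5, -1/5] . (a_B, a_C) = 3/10
  [-2/5, 3/5] . (a_B, a_C) = 0

Solving yields:
  a_B = 9/14
  a_C = 3/7

Starting state is B, so the absorption probability is a_B = 9/14.

Answer: 9/14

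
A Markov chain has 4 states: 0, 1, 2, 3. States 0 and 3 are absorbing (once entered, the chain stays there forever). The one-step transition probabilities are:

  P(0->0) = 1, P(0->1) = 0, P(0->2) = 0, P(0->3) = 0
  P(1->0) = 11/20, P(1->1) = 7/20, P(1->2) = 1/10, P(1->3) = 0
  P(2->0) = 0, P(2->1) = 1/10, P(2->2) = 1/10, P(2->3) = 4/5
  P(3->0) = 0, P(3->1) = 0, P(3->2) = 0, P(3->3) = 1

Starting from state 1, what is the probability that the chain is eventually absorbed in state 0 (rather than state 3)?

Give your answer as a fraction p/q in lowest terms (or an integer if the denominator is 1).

Answer: 99/115

Derivation:
Let a_i = P(absorbed in 0 | start in state i).
Boundary conditions: a_0 = 1, a_3 = 0.
For each transient state i, a_i = sum_j P(i->j) * a_j:
  a_1 = 11/20*a_0 + 7/20*a_1 + 1/10*a_2 + 0*a_3
  a_2 = 0*a_0 + 1/10*a_1 + 1/10*a_2 + 4/5*a_3

Substituting a_0 = 1 and a_3 = 0, rearrange to (I - Q) a = r where r[i] = P(i -> 0):
  [13/20, -1/10] . (a_1, a_2) = 11/20
  [-1/10, 9/10] . (a_1, a_2) = 0

Solving yields:
  a_1 = 99/115
  a_2 = 11/115

Starting state is 1, so the absorption probability is a_1 = 99/115.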